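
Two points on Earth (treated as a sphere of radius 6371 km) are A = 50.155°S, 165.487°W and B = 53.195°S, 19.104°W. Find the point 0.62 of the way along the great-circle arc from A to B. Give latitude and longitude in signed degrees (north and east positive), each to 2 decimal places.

Central angle δ = 1.2712 rad. Interpolating on the sphere with fraction f = 0.62:
P = [sin((1−f)δ)·A + sin(fδ)·B] / sin δ = 0.4862·A + 0.7421·B in Cartesian coordinates,
giving P = (0.1186, -0.2236, -0.9675), i.e. latitude -75.34°, longitude -62.06°.

-75.34°, -62.06°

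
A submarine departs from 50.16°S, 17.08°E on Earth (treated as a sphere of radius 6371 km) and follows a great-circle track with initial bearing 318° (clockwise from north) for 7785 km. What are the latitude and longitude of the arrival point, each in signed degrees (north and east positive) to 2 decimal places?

10.66°, -22.70°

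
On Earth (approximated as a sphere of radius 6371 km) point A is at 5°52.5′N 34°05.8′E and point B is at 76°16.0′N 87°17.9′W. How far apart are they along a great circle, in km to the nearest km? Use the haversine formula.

Let φ₁ = 0.1025 rad, φ₂ = 1.3311 rad, and Δλ = -2.1187 rad.
Haversine: a = sin²(Δφ/2) + cos φ₁ cos φ₂ sin²(Δλ/2) = 0.3322 + (0.9947)(0.2374)(0.7605) = 0.51179.
Central angle c = 2·arcsin(√a) = 1.59439 rad.
Distance = R·c = 6371 × 1.5944 ≈ 10158 km.

10158 km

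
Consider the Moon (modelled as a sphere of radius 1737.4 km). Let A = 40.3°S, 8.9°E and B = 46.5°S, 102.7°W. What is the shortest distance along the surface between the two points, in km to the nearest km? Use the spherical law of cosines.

2243 km

With latitudes φ₁ = -40.300°, φ₂ = -46.500° and longitude difference Δλ = -111.600°:
cos c = sin φ₁ sin φ₂ + cos φ₁ cos φ₂ cos Δλ = (-0.6468)(-0.7254) + (0.7627)(0.6884)(-0.3681) = 0.27590,
so c = arccos(0.27590) = 1.29127 rad.
Distance = R·c = 1737.4 × 1.2913 ≈ 2243 km.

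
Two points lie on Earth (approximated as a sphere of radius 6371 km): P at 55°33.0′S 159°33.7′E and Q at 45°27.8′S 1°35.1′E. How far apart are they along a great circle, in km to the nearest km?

With latitudes φ₁ = -55.550°, φ₂ = -45.463° and longitude difference Δλ = -157.977°:
cos c = sin φ₁ sin φ₂ + cos φ₁ cos φ₂ cos Δλ = (-0.8246)(-0.7128) + (0.5657)(0.7014)(-0.9270) = 0.21999,
so c = arccos(0.21999) = 1.34899 rad.
Distance = R·c = 6371 × 1.3490 ≈ 8594 km.

8594 km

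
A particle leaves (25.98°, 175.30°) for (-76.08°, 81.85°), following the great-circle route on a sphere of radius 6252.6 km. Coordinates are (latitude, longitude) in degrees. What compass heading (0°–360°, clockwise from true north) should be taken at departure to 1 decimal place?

195.5°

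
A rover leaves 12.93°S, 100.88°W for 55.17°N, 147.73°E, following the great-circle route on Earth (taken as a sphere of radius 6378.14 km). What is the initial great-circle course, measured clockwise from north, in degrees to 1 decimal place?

Δλ = -111.390° = -1.9441 rad.
y = sin Δλ · cos φ₂ = (-0.9311)(0.5711) = -0.5318
x = cos φ₁ sin φ₂ − sin φ₁ cos φ₂ cos Δλ = (0.9746)(0.8209) − (-0.2238)(0.5711)(-0.3647) = 0.7534
θ = atan2(y, x) = -35.22°; adding 360° gives 324.8°.

324.8°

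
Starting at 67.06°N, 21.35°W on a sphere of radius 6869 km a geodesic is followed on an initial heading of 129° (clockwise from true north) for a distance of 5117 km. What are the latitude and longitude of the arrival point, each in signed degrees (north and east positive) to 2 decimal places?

30.71°, 16.44°

Angular distance δ = d/R = 5117/6869 = 0.74494 rad; initial bearing θ = 2.2515 rad.
sin φ₂ = sin φ₁ cos δ + cos φ₁ sin δ cos θ = (0.9209)(0.7351) + (0.3898)(0.6779)(-0.6293) = 0.5107, so φ₂ = 30.71°.
Δλ = atan2(sin θ sin δ cos φ₁, cos δ − sin φ₁ sin φ₂) = atan2(0.2053, 0.2648) = 37.791°.
λ₂ = -21.350° + 37.791° = 16.44°.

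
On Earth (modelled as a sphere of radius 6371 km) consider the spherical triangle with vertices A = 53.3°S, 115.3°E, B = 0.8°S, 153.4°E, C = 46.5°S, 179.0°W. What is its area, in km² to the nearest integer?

Side lengths (central angles): a = 0.9019, b = 0.7214, c = 1.0685 rad; semiperimeter s = 1.3459.
By l'Huilier's theorem, tan(E/4) = √[tan(s/2) tan((s−a)/2) tan((s−b)/2) tan((s−c)/2)], giving spherical excess E = 0.3592 rad.
Area = E·R² = 0.3592 × (6371)² ≈ 14580453 km².

14580453 km²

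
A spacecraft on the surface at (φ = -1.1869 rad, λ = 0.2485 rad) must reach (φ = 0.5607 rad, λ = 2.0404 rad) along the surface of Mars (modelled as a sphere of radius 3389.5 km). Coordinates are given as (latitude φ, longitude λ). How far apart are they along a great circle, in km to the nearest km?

Let φ₁ = -1.1869 rad, φ₂ = 0.5607 rad, and Δλ = 1.7919 rad.
Haversine: a = sin²(Δφ/2) + cos φ₁ cos φ₂ sin²(Δλ/2) = 0.5879 + (0.3745)(0.8469)(0.6097) = 0.78132.
Central angle c = 2·arcsin(√a) = 2.16836 rad.
Distance = R·c = 3389.5 × 2.1684 ≈ 7350 km.

7350 km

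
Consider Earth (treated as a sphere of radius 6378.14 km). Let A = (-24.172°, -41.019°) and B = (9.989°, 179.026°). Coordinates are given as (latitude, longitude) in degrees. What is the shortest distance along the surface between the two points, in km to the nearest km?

15514 km

With latitudes φ₁ = -24.172°, φ₂ = 9.989° and longitude difference Δλ = -139.955°:
Haversine: a = sin²(Δφ/2) + cos φ₁ cos φ₂ sin²(Δλ/2) = 0.0863 + (0.9123)(0.9848)(0.8828) = 0.87943.
Central angle c = 2·arcsin(√a) = 2.43235 rad.
Distance = R·c = 6378.14 × 2.4324 ≈ 15514 km.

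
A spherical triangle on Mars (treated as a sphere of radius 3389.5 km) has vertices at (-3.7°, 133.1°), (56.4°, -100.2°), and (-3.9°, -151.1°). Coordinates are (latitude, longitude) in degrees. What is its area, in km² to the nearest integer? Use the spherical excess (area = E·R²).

13991737 km²

Side lengths (central angles): a = 1.2749, b = 1.3195, c = 1.9647 rad; semiperimeter s = 2.2796.
By l'Huilier's theorem, tan(E/4) = √[tan(s/2) tan((s−a)/2) tan((s−b)/2) tan((s−c)/2)], giving spherical excess E = 1.2179 rad.
Area = E·R² = 1.2179 × (3389.5)² ≈ 13991737 km².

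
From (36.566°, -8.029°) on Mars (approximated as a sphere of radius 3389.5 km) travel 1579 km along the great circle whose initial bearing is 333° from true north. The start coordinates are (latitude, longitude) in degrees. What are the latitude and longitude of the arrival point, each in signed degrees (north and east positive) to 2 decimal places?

Angular distance δ = d/R = 1579/3389.5 = 0.46585 rad; initial bearing θ = 5.8119 rad.
sin φ₂ = sin φ₁ cos δ + cos φ₁ sin δ cos θ = (0.5957)(0.8934) + (0.8032)(0.4492)(0.8910) = 0.8537, so φ₂ = 58.62°.
Δλ = atan2(sin θ sin δ cos φ₁, cos δ − sin φ₁ sin φ₂) = atan2(-0.1638, 0.3848) = -23.054°.
λ₂ = -8.029° − 23.054° = -31.08°.

58.62°, -31.08°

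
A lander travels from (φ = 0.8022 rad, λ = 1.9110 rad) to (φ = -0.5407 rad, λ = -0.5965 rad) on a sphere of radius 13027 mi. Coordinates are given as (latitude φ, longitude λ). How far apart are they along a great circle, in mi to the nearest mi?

Let φ₁ = 0.8022 rad, φ₂ = -0.5407 rad, and Δλ = -2.5075 rad.
cos c = sin φ₁ sin φ₂ + cos φ₁ cos φ₂ cos Δλ = (0.7189)(-0.5147) + (0.6951)(0.8573)(-0.8056) = -0.85015,
so c = arccos(-0.85015) = 2.58707 rad.
Distance = R·c = 13027 × 2.5871 ≈ 33702 mi.

33702 mi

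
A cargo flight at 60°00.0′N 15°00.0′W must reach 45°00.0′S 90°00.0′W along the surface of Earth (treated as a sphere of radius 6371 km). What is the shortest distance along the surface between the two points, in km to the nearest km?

Let φ₁ = 1.0472 rad, φ₂ = -0.7854 rad, and Δλ = -1.3090 rad.
cos c = sin φ₁ sin φ₂ + cos φ₁ cos φ₂ cos Δλ = (0.8660)(-0.7071) + (0.5000)(0.7071)(0.2588) = -0.52087,
so c = arccos(-0.52087) = 2.11866 rad.
Distance = R·c = 6371 × 2.1187 ≈ 13498 km.

13498 km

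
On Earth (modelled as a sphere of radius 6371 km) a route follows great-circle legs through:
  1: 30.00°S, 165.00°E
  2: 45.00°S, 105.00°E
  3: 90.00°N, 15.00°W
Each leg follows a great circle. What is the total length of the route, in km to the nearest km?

20429 km

Leg 1→2: central angle 0.8503 rad, distance 5417.4 km.
Leg 2→3: central angle 2.3562 rad, distance 15011.3 km.
Total: 5417.4 + 15011.3 ≈ 20429 km.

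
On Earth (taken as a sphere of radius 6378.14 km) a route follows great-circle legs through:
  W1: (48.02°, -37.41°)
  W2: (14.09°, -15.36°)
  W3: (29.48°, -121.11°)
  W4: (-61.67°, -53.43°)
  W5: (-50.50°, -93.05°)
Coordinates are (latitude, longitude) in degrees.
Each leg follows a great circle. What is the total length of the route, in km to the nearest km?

29511 km

Leg W1→W2: central angle 0.6725 rad, distance 4289.3 km.
Leg W2→W3: central angle 1.6804 rad, distance 10717.8 km.
Leg W3→W4: central angle 1.8507 rad, distance 11804.2 km.
Leg W4→W5: central angle 0.4233 rad, distance 2700.2 km.
Total: 4289.3 + 10717.8 + 11804.2 + 2700.2 ≈ 29511 km.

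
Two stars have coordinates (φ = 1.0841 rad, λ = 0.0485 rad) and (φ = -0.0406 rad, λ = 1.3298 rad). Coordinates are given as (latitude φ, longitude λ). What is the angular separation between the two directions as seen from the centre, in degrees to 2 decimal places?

With latitudes φ₁ = 62.114°, φ₂ = -2.326° and longitude difference Δλ = 73.413°:
cos c = sin φ₁ sin φ₂ + cos φ₁ cos φ₂ cos Δλ = (0.8839)(-0.0406) + (0.4677)(0.9992)(0.2855) = 0.09753,
so c = arccos(0.09753) = 1.47311 rad.
So the angular separation is 84.40°.

84.40°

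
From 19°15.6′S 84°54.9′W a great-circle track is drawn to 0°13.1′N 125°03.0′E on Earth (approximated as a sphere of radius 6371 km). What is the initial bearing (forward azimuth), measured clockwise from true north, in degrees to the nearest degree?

Δλ = -150.035° = -2.6186 rad.
y = sin Δλ · cos φ₂ = (-0.4995)(1.0000) = -0.4995
x = cos φ₁ sin φ₂ − sin φ₁ cos φ₂ cos Δλ = (0.9440)(0.0038) − (-0.3299)(1.0000)(-0.8663) = -0.2822
θ = atan2(y, x) = -119.46°; adding 360° gives 241°.

241°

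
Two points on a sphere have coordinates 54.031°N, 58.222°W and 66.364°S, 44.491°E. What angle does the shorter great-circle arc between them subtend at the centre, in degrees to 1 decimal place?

142.5°

Let φ₁ = 0.9430 rad, φ₂ = -1.1583 rad, and Δλ = 1.7927 rad.
cos c = sin φ₁ sin φ₂ + cos φ₁ cos φ₂ cos Δλ = (0.8093)(-0.9161) + (0.5873)(0.4009)(-0.2201) = -0.79326,
so c = arccos(-0.79326) = 2.48695 rad.
So the angular separation is 142.5°.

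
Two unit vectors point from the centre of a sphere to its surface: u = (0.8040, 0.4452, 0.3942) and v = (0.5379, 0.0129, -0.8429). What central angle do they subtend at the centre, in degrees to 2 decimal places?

83.92°

u·v = 0.1059; |u| = 1.0000, |v| = 1.0000.
cos θ = (u·v)/(|u||v|) = 0.1059, so θ = 83.92°.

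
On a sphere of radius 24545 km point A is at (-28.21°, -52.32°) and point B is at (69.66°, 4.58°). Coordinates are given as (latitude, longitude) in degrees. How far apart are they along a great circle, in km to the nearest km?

Let φ₁ = -0.4924 rad, φ₂ = 1.2158 rad, and Δλ = 0.9931 rad.
cos c = sin φ₁ sin φ₂ + cos φ₁ cos φ₂ cos Δλ = (-0.4727)(0.9376) + (0.8812)(0.3476)(0.5461) = -0.27596,
so c = arccos(-0.27596) = 1.85038 rad.
Distance = R·c = 24545 × 1.8504 ≈ 45418 km.

45418 km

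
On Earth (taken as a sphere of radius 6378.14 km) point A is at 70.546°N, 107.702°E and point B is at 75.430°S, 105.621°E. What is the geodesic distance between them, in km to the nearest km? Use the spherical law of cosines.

16251 km

Let φ₁ = 1.2313 rad, φ₂ = -1.3165 rad, and Δλ = -0.0363 rad.
cos c = sin φ₁ sin φ₂ + cos φ₁ cos φ₂ cos Δλ = (0.9429)(-0.9678) + (0.3330)(0.2516)(0.9993) = -0.82886,
so c = arccos(-0.82886) = 2.54786 rad.
Distance = R·c = 6378.14 × 2.5479 ≈ 16251 km.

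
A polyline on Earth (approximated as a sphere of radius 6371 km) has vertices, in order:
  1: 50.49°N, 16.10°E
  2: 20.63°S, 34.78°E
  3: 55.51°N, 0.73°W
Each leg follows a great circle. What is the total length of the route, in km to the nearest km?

17225 km

Leg 1→2: central angle 1.2742 rad, distance 8118.2 km.
Leg 2→3: central angle 1.4293 rad, distance 9106.3 km.
Total: 8118.2 + 9106.3 ≈ 17225 km.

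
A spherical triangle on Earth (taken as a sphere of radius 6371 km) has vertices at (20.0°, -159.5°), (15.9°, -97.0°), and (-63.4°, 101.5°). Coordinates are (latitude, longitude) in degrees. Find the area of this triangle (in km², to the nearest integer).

75374995 km²

Side lengths (central angles): a = 2.2828, b = 1.9516, c = 1.0344 rad; semiperimeter s = 2.6344.
By l'Huilier's theorem, tan(E/4) = √[tan(s/2) tan((s−a)/2) tan((s−b)/2) tan((s−c)/2)], giving spherical excess E = 1.8570 rad.
Area = E·R² = 1.8570 × (6371)² ≈ 75374995 km².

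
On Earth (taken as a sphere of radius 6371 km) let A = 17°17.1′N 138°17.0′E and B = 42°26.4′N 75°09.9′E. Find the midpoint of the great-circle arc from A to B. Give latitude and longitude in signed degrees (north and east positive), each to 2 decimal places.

Central angle δ = 1.0250 rad. Interpolating on the sphere with fraction f = 0.5:
P = [sin((1−f)δ)·A + sin(fδ)·B] / sin δ = 0.5737·A + 0.5737·B in Cartesian coordinates,
giving P = (-0.3005, 0.7738, 0.5576), i.e. latitude 33.89°, longitude 111.22°.

33.89°, 111.22°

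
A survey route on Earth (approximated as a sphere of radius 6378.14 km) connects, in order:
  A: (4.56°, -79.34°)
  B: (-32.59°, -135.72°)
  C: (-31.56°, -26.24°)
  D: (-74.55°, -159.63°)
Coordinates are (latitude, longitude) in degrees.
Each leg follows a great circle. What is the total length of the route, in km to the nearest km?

Leg A→B: central angle 1.1349 rad, distance 7238.7 km.
Leg B→C: central angle 1.5283 rad, distance 9747.6 km.
Leg C→D: central angle 1.2148 rad, distance 7748.1 km.
Total: 7238.7 + 9747.6 + 7748.1 ≈ 24734 km.

24734 km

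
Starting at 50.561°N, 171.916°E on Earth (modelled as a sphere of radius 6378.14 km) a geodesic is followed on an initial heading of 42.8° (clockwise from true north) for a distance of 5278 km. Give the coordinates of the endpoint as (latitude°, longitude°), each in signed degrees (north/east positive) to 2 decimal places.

Angular distance δ = d/R = 5278/6378.14 = 0.82751 rad; initial bearing θ = 0.7470 rad.
sin φ₂ = sin φ₁ cos δ + cos φ₁ sin δ cos θ = (0.7723)(0.6767) + (0.6353)(0.7363)(0.7337) = 0.8658, so φ₂ = 59.97°.
Δλ = atan2(sin θ sin δ cos φ₁, cos δ − sin φ₁ sin φ₂) = atan2(0.3178, 0.0081) = 88.548°.
λ₂ = 171.916° + 88.548° = 260.46° → -99.54° after wrapping to (−180°, 180°].

59.97°, -99.54°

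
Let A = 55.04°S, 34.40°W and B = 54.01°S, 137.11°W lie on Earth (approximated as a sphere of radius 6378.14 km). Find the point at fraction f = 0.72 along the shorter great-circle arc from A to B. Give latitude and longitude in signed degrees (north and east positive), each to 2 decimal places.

-63.09°, -113.66°

Central angle δ = 0.9409 rad. Interpolating on the sphere with fraction f = 0.72:
P = [sin((1−f)δ)·A + sin(fδ)·B] / sin δ = 0.3223·A + 0.7757·B in Cartesian coordinates,
giving P = (-0.1816, -0.4146, -0.8917), i.e. latitude -63.09°, longitude -113.66°.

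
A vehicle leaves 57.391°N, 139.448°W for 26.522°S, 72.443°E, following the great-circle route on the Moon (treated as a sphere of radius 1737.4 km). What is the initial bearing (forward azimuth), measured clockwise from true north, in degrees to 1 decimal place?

With φ₁ = 1.0017, φ₂ = -0.4629, Δλ = -2.5850 rad, the forward-azimuth formula gives
θ = atan2( sin Δλ cos φ₂ , cos φ₁ sin φ₂ − sin φ₁ cos φ₂ cos Δλ ) = atan2(-0.4727, 0.3993) = -49.81°.
Adding 360° brings this into [0°, 360°): 310.2°.

310.2°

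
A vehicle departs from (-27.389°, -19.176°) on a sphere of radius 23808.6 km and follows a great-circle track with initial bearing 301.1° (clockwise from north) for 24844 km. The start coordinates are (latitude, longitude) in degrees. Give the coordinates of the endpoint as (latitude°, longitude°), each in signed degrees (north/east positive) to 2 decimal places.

9.49°, -67.79°

Angular distance δ = d/R = 24844/23808.6 = 1.04349 rad; initial bearing θ = 5.2552 rad.
sin φ₂ = sin φ₁ cos δ + cos φ₁ sin δ cos θ = (-0.4600)(0.5032) + (0.8879)(0.8642)(0.5165) = 0.1648, so φ₂ = 9.49°.
Δλ = atan2(sin θ sin δ cos φ₁, cos δ − sin φ₁ sin φ₂) = atan2(-0.6570, 0.5790) = -48.609°.
λ₂ = -19.176° − 48.609° = -67.79°.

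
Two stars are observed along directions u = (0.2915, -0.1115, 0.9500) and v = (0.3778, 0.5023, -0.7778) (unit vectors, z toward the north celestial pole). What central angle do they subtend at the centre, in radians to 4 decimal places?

2.3251 rad

u·v = -0.6848; |u| = 1.0000, |v| = 1.0000.
cos θ = (u·v)/(|u||v|) = -0.6848, so θ = 2.3251 rad.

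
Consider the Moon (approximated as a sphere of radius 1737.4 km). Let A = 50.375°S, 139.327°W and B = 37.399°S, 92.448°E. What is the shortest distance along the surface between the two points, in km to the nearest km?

2460 km

In radians: φ₁ = -0.8792, φ₂ = -0.6527, Δλ = -128.225° = -2.2379 rad.
cos c = sin φ₁ sin φ₂ + cos φ₁ cos φ₂ cos Δλ = (-0.7702)(-0.6074) + (0.6378)(0.7944)(-0.6188) = 0.15432,
so c = arccos(0.15432) = 1.41586 rad.
Distance = R·c = 1737.4 × 1.4159 ≈ 2460 km.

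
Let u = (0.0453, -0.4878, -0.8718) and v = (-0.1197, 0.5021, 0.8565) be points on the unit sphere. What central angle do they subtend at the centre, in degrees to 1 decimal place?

175.6°

u·v = -0.9970; |u| = 1.0000, |v| = 1.0000.
cos θ = (u·v)/(|u||v|) = -0.9970, so θ = 175.6°.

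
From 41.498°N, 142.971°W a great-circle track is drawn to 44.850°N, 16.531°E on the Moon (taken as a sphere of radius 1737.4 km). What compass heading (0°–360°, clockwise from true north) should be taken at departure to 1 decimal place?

14.4°

Δλ = 159.502° = 2.7838 rad.
y = sin Δλ · cos φ₂ = (0.3502)(0.7090) = 0.2483
x = cos φ₁ sin φ₂ − sin φ₁ cos φ₂ cos Δλ = (0.7490)(0.7053) − (0.6626)(0.7090)(-0.9367) = 0.9682
θ = atan2(y, x) = 14.38°, so the bearing is 14.4°.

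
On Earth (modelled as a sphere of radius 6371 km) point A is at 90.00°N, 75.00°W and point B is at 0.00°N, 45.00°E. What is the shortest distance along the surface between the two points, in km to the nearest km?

With latitudes φ₁ = 90.000°, φ₂ = 0.000° and longitude difference Δλ = 120.000°:
Haversine: a = sin²(Δφ/2) + cos φ₁ cos φ₂ sin²(Δλ/2) = 0.5000 + (0.0000)(1.0000)(0.7500) = 0.50000.
Central angle c = 2·arcsin(√a) = 1.57080 rad.
Distance = R·c = 6371 × 1.5708 ≈ 10008 km.

10008 km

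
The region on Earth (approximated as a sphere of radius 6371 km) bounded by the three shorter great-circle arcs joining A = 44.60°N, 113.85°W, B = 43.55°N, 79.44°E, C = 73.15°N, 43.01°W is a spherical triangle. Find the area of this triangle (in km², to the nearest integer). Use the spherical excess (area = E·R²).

13209792 km²

Side lengths (central angles): a = 0.9924, b = 0.7381, c = 1.5893 rad; semiperimeter s = 1.6599.
By l'Huilier's theorem, tan(E/4) = √[tan(s/2) tan((s−a)/2) tan((s−b)/2) tan((s−c)/2)], giving spherical excess E = 0.3254 rad.
Area = E·R² = 0.3254 × (6371)² ≈ 13209792 km².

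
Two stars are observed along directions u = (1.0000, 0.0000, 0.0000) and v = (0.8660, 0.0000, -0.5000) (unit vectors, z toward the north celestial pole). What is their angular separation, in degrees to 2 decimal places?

u·v = 0.8660; |u| = 1.0000, |v| = 1.0000.
cos θ = (u·v)/(|u||v|) = 0.8660, so θ = 30.00°.

30.00°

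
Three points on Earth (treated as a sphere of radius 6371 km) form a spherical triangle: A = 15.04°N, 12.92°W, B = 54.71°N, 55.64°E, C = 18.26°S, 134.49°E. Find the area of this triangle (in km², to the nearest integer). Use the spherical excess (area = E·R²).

Side lengths (central angles): a = 1.7210, b = 2.5945, c = 1.1420 rad; semiperimeter s = 2.7288.
By l'Huilier's theorem, tan(E/4) = √[tan(s/2) tan((s−a)/2) tan((s−b)/2) tan((s−c)/2)], giving spherical excess E = 1.6046 rad.
Area = E·R² = 1.6046 × (6371)² ≈ 65130920 km².

65130920 km²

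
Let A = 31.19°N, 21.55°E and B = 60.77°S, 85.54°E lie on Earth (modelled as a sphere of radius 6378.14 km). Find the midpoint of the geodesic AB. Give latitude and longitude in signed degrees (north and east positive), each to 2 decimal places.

Central angle δ = 1.8429 rad. Interpolating on the sphere with fraction f = 0.5:
P = [sin((1−f)δ)·A + sin(fδ)·B] / sin δ = 0.8269·A + 0.8269·B in Cartesian coordinates,
giving P = (0.6893, 0.6624, -0.2934), i.e. latitude -17.06°, longitude 43.86°.

-17.06°, 43.86°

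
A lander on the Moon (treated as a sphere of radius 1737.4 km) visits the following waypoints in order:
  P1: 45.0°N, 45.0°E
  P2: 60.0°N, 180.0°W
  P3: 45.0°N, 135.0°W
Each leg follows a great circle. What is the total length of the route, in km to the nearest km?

Leg P1→P2: central angle 1.2000 rad, distance 2084.9 km.
Leg P2→P3: central angle 0.5309 rad, distance 922.3 km.
Total: 2084.9 + 922.3 ≈ 3007 km.

3007 km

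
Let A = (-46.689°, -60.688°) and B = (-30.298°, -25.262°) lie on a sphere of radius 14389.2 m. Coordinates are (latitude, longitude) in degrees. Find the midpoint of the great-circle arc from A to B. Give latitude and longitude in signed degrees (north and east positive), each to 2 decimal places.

-39.84°, -40.88°

The central angle between A and B is δ = 0.5554 rad.
With f = 0.5, the slerp weights are sin((1−f)δ)/sin δ = 0.5199 and sin(fδ)/sin δ = 0.5199.
Weighted sum of the unit vectors: (0.5199)·(0.3358,-0.5981,-0.7276) + (0.5199)·(0.7808,-0.3685,-0.5045) = (0.5806, -0.5026, -0.6406).
Converting back: φ = atan2(z, √(x²+y²)) = -39.84°, λ = atan2(y, x) = -40.88°.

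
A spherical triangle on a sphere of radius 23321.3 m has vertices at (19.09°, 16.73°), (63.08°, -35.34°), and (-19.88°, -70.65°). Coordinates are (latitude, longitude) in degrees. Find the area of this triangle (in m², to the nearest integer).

538906773 m²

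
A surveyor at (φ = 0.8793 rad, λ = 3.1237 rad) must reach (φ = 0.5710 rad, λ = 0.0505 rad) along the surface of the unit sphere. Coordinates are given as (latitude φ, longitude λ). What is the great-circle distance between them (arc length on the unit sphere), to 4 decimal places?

1.6900

In radians: φ₁ = 0.8793, φ₂ = 0.5710, Δλ = -176.081° = -3.0732 rad.
cos c = sin φ₁ sin φ₂ + cos φ₁ cos φ₂ cos Δλ = (0.7703)(0.5405) + (0.6377)(0.8414)(-0.9977) = -0.11895,
so c = arccos(-0.11895) = 1.69003 rad.
On the unit sphere the arc length equals the central angle: 1.6900.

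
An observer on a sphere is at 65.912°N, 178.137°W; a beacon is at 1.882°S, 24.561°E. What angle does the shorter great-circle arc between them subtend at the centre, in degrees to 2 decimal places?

113.97°

In radians: φ₁ = 1.1504, φ₂ = -0.0328, Δλ = -157.302° = -2.7454 rad.
Haversine: a = sin²(Δφ/2) + cos φ₁ cos φ₂ sin²(Δλ/2) = 0.3110 + (0.4081)(0.9995)(0.9613) = 0.70315.
Central angle c = 2·arcsin(√a) = 1.98921 rad.
So the angular separation is 113.97°.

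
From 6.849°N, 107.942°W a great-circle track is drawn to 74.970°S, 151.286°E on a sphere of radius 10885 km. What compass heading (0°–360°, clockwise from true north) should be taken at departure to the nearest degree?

195°

Δλ = -100.772° = -1.7588 rad.
y = sin Δλ · cos φ₂ = (-0.9824)(0.2593) = -0.2548
x = cos φ₁ sin φ₂ − sin φ₁ cos φ₂ cos Δλ = (0.9929)(-0.9658) − (0.1193)(0.2593)(-0.1869) = -0.9531
θ = atan2(y, x) = -165.04°; adding 360° gives 195°.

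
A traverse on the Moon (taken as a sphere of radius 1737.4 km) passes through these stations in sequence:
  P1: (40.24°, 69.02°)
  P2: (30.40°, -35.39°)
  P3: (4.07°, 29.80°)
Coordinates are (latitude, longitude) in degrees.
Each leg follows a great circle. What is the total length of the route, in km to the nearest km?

4465 km

Leg P1→P2: central angle 1.4070 rad, distance 2444.6 km.
Leg P2→P3: central angle 1.1626 rad, distance 2020.0 km.
Total: 2444.6 + 2020.0 ≈ 4465 km.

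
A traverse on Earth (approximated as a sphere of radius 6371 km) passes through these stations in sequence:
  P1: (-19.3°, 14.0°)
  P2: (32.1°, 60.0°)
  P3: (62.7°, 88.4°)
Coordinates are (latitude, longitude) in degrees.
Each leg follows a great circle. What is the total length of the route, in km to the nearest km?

11475 km

Leg P1→P2: central angle 1.1813 rad, distance 7525.8 km.
Leg P2→P3: central angle 0.6198 rad, distance 3948.9 km.
Total: 7525.8 + 3948.9 ≈ 11475 km.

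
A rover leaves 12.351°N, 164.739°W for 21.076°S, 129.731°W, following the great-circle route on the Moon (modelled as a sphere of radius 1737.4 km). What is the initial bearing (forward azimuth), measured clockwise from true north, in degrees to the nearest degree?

134°

With φ₁ = 0.2156, φ₂ = -0.3678, Δλ = 0.6110 rad, the forward-azimuth formula gives
θ = atan2( sin Δλ cos φ₂ , cos φ₁ sin φ₂ − sin φ₁ cos φ₂ cos Δλ ) = atan2(0.5353, -0.5148) = 133.88°.
So the initial bearing is 134°.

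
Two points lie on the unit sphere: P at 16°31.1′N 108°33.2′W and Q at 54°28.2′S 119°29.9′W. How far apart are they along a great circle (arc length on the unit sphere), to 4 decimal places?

With latitudes φ₁ = 16.518°, φ₂ = -54.470° and longitude difference Δλ = -10.945°:
cos c = sin φ₁ sin φ₂ + cos φ₁ cos φ₂ cos Δλ = (0.2843)(-0.8138) + (0.9587)(0.5811)(0.9818) = 0.31563,
so c = arccos(0.31563) = 1.24968 rad.
On the unit sphere the arc length equals the central angle: 1.2497.

1.2497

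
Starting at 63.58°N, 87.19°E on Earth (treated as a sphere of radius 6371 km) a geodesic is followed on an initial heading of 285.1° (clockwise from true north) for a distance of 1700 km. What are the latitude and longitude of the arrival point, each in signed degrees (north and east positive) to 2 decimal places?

63.43°, 52.49°

Angular distance δ = d/R = 1700/6371 = 0.26683 rad; initial bearing θ = 4.9759 rad.
sin φ₂ = sin φ₁ cos δ + cos φ₁ sin δ cos θ = (0.8956)(0.9646) + (0.4449)(0.2637)(0.2605) = 0.8944, so φ₂ = 63.43°.
Δλ = atan2(sin θ sin δ cos φ₁, cos δ − sin φ₁ sin φ₂) = atan2(-0.1133, 0.1636) = -34.698°.
λ₂ = 87.190° − 34.698° = 52.49°.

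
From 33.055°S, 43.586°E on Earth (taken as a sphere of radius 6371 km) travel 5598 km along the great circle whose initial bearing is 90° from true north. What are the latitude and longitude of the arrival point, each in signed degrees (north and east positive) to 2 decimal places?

-20.37°, 98.80°

Angular distance δ = d/R = 5598/6371 = 0.87867 rad; initial bearing θ = 1.5708 rad.
sin φ₂ = sin φ₁ cos δ + cos φ₁ sin δ cos θ = (-0.5454)(0.6382) + (0.8381)(0.7699)(0.0000) = -0.3481, so φ₂ = -20.37°.
Δλ = atan2(sin θ sin δ cos φ₁, cos δ − sin φ₁ sin φ₂) = atan2(0.6453, 0.4483) = 55.210°.
λ₂ = 43.586° + 55.210° = 98.80°.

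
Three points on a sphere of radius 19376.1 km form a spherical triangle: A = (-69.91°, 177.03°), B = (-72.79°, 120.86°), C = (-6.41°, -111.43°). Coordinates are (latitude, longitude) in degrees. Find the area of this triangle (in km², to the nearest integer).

Side lengths (central angles): a = 1.6441, b = 1.3562, c = 0.3055 rad; semiperimeter s = 1.6529.
By l'Huilier's theorem, tan(E/4) = √[tan(s/2) tan((s−a)/2) tan((s−b)/2) tan((s−c)/2)], giving spherical excess E = 0.0957 rad.
Area = E·R² = 0.0957 × (19376.1)² ≈ 35932954 km².

35932954 km²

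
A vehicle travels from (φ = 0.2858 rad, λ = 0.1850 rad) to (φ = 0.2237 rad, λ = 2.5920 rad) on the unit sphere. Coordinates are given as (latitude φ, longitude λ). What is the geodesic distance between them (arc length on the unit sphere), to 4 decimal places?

2.2546

In radians: φ₁ = 0.2858, φ₂ = 0.2237, Δλ = 137.911° = 2.4070 rad.
cos c = sin φ₁ sin φ₂ + cos φ₁ cos φ₂ cos Δλ = (0.2819)(0.2218) + (0.9594)(0.9751)(-0.7421) = -0.63172,
so c = arccos(-0.63172) = 2.25456 rad.
On the unit sphere the arc length equals the central angle: 2.2546.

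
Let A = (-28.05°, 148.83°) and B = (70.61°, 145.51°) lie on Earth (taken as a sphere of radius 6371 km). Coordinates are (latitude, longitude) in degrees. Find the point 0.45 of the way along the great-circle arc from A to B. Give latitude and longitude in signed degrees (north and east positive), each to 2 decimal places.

The central angle between A and B is δ = 1.7224 rad.
With f = 0.45, the slerp weights are sin((1−f)δ)/sin δ = 0.8213 and sin(fδ)/sin δ = 0.7079.
Weighted sum of the unit vectors: (0.8213)·(-0.7551,0.4568,-0.4702) + (0.7079)·(-0.2736,0.1880,0.9433) = (-0.8139, 0.5082, 0.2816).
Converting back: φ = atan2(z, √(x²+y²)) = 16.35°, λ = atan2(y, x) = 148.02°.

16.35°, 148.02°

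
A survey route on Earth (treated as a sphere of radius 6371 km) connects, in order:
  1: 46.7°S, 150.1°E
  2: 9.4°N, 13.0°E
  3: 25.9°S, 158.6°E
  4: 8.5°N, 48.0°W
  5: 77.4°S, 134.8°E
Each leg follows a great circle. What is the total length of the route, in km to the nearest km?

59134 km

Leg 1→2: central angle 2.2326 rad, distance 14223.6 km.
Leg 2→3: central angle 2.5041 rad, distance 15953.8 km.
Leg 3→4: central angle 2.6062 rad, distance 16604.1 km.
Leg 4→5: central angle 1.9388 rad, distance 12352.0 km.
Total: 14223.6 + 15953.8 + 16604.1 + 12352.0 ≈ 59134 km.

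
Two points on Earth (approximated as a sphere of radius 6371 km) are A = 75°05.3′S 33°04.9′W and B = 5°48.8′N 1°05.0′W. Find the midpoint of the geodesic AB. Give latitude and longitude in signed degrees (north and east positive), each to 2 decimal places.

-35.32°, -7.50°

The central angle between A and B is δ = 1.4513 rad.
With f = 0.5, the slerp weights are sin((1−f)δ)/sin δ = 0.6684 and sin(fδ)/sin δ = 0.6684.
Weighted sum of the unit vectors: (0.6684)·(0.2156,-0.1405,-0.9663) + (0.6684)·(0.9947,-0.0188,0.1013) = (0.8089, -0.1065, -0.5782).
Converting back: φ = atan2(z, √(x²+y²)) = -35.32°, λ = atan2(y, x) = -7.50°.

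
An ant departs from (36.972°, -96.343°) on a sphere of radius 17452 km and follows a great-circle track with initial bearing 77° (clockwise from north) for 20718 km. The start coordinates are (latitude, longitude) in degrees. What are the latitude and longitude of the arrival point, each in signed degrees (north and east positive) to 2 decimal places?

Angular distance δ = d/R = 20718/17452 = 1.18714 rad; initial bearing θ = 1.3439 rad.
sin φ₂ = sin φ₁ cos δ + cos φ₁ sin δ cos θ = (0.6014)(0.3743) + (0.7989)(0.9273)(0.2250) = 0.3918, so φ₂ = 23.07°.
Δλ = atan2(sin θ sin δ cos φ₁, cos δ − sin φ₁ sin φ₂) = atan2(0.7219, 0.1387) = 79.125°.
λ₂ = -96.343° + 79.125° = -17.22°.

23.07°, -17.22°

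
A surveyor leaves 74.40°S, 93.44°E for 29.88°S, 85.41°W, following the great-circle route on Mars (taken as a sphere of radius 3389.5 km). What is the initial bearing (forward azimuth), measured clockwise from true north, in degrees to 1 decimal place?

181.0°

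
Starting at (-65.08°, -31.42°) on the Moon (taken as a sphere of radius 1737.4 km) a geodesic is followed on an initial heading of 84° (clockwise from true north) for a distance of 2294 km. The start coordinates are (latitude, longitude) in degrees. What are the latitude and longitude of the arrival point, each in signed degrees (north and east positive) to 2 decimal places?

-10.49°, 47.07°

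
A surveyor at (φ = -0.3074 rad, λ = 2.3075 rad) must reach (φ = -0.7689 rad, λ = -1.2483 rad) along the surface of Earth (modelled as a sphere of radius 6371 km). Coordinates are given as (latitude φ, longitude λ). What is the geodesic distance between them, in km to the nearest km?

12746 km

Let φ₁ = -0.3074 rad, φ₂ = -0.7689 rad, and Δλ = 2.7274 rad.
cos c = sin φ₁ sin φ₂ + cos φ₁ cos φ₂ cos Δλ = (-0.3026)(-0.6953) + (0.9531)(0.7187)(-0.9154) = -0.41666,
so c = arccos(-0.41666) = 2.00057 rad.
Distance = R·c = 6371 × 2.0006 ≈ 12746 km.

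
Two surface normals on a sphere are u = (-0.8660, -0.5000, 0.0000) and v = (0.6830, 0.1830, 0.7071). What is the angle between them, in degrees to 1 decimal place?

133.1°

u·v = -0.6830; |u| = 1.0000, |v| = 1.0000.
cos θ = (u·v)/(|u||v|) = -0.6830, so θ = 133.1°.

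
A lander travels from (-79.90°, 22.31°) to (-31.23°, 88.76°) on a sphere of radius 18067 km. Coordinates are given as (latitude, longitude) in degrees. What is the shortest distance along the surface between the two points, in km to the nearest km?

17414 km

Let φ₁ = -1.3945 rad, φ₂ = -0.5451 rad, and Δλ = 1.1598 rad.
Haversine: a = sin²(Δφ/2) + cos φ₁ cos φ₂ sin²(Δλ/2) = 0.1698 + (0.1754)(0.8551)(0.3002) = 0.21482.
Central angle c = 2·arcsin(√a) = 0.96386 rad.
Distance = R·c = 18067 × 0.9639 ≈ 17414 km.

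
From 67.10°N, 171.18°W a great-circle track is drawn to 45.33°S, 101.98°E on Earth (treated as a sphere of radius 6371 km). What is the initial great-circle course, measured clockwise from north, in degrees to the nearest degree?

With φ₁ = 1.1711, φ₂ = -0.7912, Δλ = -1.5156 rad, the forward-azimuth formula gives
θ = atan2( sin Δλ cos φ₂ , cos φ₁ sin φ₂ − sin φ₁ cos φ₂ cos Δλ ) = atan2(-0.7020, -0.3124) = -113.99°.
Adding 360° brings this into [0°, 360°): 246°.

246°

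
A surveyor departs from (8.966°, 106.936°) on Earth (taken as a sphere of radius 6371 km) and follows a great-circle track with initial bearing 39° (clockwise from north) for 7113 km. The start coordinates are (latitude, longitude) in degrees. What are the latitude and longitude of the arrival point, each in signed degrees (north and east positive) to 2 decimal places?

49.30°, 167.07°

Angular distance δ = d/R = 7113/6371 = 1.11647 rad; initial bearing θ = 0.6807 rad.
sin φ₂ = sin φ₁ cos δ + cos φ₁ sin δ cos θ = (0.1558)(0.4389) + (0.9878)(0.8986)(0.7771) = 0.7582, so φ₂ = 49.30°.
Δλ = atan2(sin θ sin δ cos φ₁, cos δ − sin φ₁ sin φ₂) = atan2(0.5586, 0.3207) = 60.138°.
λ₂ = 106.936° + 60.138° = 167.07°.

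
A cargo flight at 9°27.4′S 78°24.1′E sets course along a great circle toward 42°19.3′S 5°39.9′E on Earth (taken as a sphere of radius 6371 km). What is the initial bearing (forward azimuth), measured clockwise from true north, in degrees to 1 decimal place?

228.3°

Δλ = -72.737° = -1.2695 rad.
y = sin Δλ · cos φ₂ = (-0.9550)(0.7394) = -0.7061
x = cos φ₁ sin φ₂ − sin φ₁ cos φ₂ cos Δλ = (0.9864)(-0.6733) − (-0.1643)(0.7394)(0.2968) = -0.6281
θ = atan2(y, x) = -131.66°; adding 360° gives 228.3°.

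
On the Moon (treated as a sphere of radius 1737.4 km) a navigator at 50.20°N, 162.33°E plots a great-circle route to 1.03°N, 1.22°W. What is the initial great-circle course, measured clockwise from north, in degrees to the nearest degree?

With φ₁ = 0.8762, φ₂ = 0.0180, Δλ = -2.8545 rad, the forward-azimuth formula gives
θ = atan2( sin Δλ cos φ₂ , cos φ₁ sin φ₂ − sin φ₁ cos φ₂ cos Δλ ) = atan2(-0.2831, 0.7482) = -20.73°.
Adding 360° brings this into [0°, 360°): 339°.

339°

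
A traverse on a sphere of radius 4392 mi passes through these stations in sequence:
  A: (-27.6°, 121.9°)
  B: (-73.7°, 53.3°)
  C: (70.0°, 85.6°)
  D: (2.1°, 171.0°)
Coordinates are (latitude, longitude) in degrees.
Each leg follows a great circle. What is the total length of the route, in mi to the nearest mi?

22172 mi

Leg A→B: central angle 1.0058 rad, distance 4417.4 mi.
Leg B→C: central angle 2.5336 rad, distance 11127.5 mi.
Leg C→D: central angle 1.5089 rad, distance 6627.1 mi.
Total: 4417.4 + 11127.5 + 6627.1 ≈ 22172 mi.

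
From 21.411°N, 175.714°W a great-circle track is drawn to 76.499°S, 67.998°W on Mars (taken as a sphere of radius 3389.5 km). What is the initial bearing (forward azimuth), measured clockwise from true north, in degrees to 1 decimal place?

165.8°

Δλ = 107.716° = 1.8800 rad.
y = sin Δλ · cos φ₂ = (0.9526)(0.2335) = 0.2224
x = cos φ₁ sin φ₂ − sin φ₁ cos φ₂ cos Δλ = (0.9310)(-0.9724) − (0.3651)(0.2335)(-0.3043) = -0.8793
θ = atan2(y, x) = 165.81°, so the bearing is 165.8°.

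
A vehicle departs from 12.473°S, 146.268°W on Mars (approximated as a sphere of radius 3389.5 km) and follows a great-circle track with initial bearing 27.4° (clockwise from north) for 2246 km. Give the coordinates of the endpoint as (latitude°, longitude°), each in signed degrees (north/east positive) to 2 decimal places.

21.29°, -128.58°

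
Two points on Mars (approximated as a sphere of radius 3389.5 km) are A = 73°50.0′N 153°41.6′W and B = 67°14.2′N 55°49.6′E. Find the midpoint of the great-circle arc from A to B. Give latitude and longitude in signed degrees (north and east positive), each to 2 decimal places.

The central angle between A and B is δ = 0.6569 rad.
With f = 0.5, the slerp weights are sin((1−f)δ)/sin δ = 0.5282 and sin(fδ)/sin δ = 0.5282.
Weighted sum of the unit vectors: (0.5282)·(-0.2496,-0.1234,0.9605) + (0.5282)·(0.2173,0.3201,0.9221) = (-0.0170, 0.1039, 0.9944).
Converting back: φ = atan2(z, √(x²+y²)) = 83.96°, λ = atan2(y, x) = 99.31°.

83.96°, 99.31°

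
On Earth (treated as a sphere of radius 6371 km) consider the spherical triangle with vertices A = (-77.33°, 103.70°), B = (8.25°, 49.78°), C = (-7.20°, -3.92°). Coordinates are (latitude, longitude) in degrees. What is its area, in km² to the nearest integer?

Side lengths (central angles): a = 0.9724, b = 1.5144, c = 1.5830 rad; semiperimeter s = 2.0349.
By l'Huilier's theorem, tan(E/4) = √[tan(s/2) tan((s−a)/2) tan((s−b)/2) tan((s−c)/2)], giving spherical excess E = 0.9471 rad.
Area = E·R² = 0.9471 × (6371)² ≈ 38443082 km².

38443082 km²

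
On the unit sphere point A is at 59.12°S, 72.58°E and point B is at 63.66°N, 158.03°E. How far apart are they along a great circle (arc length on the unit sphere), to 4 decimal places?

2.4205

With latitudes φ₁ = -59.120°, φ₂ = 63.660° and longitude difference Δλ = 85.450°:
Haversine: a = sin²(Δφ/2) + cos φ₁ cos φ₂ sin²(Δλ/2) = 0.7707 + (0.5132)(0.4437)(0.4603) = 0.87554.
Central angle c = 2·arcsin(√a) = 2.42048 rad.
On the unit sphere the arc length equals the central angle: 2.4205.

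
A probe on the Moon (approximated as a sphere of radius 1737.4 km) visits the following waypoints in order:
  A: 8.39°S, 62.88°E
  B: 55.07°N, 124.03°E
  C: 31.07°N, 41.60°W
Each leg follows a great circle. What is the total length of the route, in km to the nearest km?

5280 km

Leg A→B: central angle 1.4165 rad, distance 2461.0 km.
Leg B→C: central angle 1.6228 rad, distance 2819.4 km.
Total: 2461.0 + 2819.4 ≈ 5280 km.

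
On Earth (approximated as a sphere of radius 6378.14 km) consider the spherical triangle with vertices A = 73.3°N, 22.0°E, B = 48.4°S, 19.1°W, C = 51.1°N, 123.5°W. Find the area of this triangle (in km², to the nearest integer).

83612839 km²

Side lengths (central angles): a = 2.3263, b = 0.9314, c = 2.1803 rad; semiperimeter s = 2.7190.
By l'Huilier's theorem, tan(E/4) = √[tan(s/2) tan((s−a)/2) tan((s−b)/2) tan((s−c)/2)], giving spherical excess E = 2.0553 rad.
Area = E·R² = 2.0553 × (6378.14)² ≈ 83612839 km².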